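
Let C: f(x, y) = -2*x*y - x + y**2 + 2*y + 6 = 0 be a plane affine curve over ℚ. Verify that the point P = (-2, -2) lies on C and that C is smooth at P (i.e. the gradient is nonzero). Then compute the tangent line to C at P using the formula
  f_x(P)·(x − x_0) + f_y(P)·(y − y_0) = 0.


Tangent line at P: 3*x + 2*y + 10 = 0.

Step 1: f(-2, -2) = 0, so P lies on C.
Step 2: partial derivatives
  f_x(x, y) = -2*y - 1, f_y(x, y) = -2*x + 2*y + 2.
  f_x(P) = 3, f_y(P) = 2 (gradient nonzero, so P is smooth).
Step 3: tangent line at P: 3·(x − -2) + 2·(y − -2) = 0.
Expanding: 3*x + 2*y + 10 = 0.


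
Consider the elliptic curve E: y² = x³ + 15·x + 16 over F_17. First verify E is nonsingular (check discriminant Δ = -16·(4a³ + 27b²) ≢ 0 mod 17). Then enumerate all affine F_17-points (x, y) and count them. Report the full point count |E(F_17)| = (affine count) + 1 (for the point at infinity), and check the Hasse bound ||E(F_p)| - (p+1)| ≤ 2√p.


Affine points = {(0, 4), (0, 13), (1, 7), (1, 10), (4, 2), (4, 15), (6, 4), (6, 13), (8, 6), (8, 11), (9, 8), (9, 9), (11, 4), (11, 13), (16, 0)}; affine count = 15; |E(F_17)| = 16.

Discriminant check: Δ ∝ 4a³ + 27b² = 4·15³ + 27·16² = 4·3375 + 27·256 ≡ 12 (mod 17). Nonzero ⇒ E is nonsingular.
For each x ∈ F_17, compute rhs = x³ + 15·x + 16 mod 17, then count y ∈ F_17 with y² ≡ rhs.
  x = 0: rhs = 16, matching y values: 4, 13 (2 points).
  x = 1: rhs = 15, matching y values: 7, 10 (2 points).
  x = 2: rhs = 3, matching y values: none (0 points).
  x = 3: rhs = 3, matching y values: none (0 points).
  x = 4: rhs = 4, matching y values: 2, 15 (2 points).
  x = 5: rhs = 12, matching y values: none (0 points).
  x = 6: rhs = 16, matching y values: 4, 13 (2 points).
  x = 7: rhs = 5, matching y values: none (0 points).
  x = 8: rhs = 2, matching y values: 6, 11 (2 points).
  x = 9: rhs = 13, matching y values: 8, 9 (2 points).
  x = 10: rhs = 10, matching y values: none (0 points).
  x = 11: rhs = 16, matching y values: 4, 13 (2 points).
  x = 12: rhs = 3, matching y values: none (0 points).
  x = 13: rhs = 11, matching y values: none (0 points).
  x = 14: rhs = 12, matching y values: none (0 points).
  x = 15: rhs = 12, matching y values: none (0 points).
  x = 16: rhs = 0, matching y values: 0 (1 points).
Total affine count: 15.
Full point count |E(F_17)| = 15 + 1 = 16.
Hasse bound: |16 − (17+1)| = |-2| = 2 ≤ 2√17 ≈ 8.2462 ✓.


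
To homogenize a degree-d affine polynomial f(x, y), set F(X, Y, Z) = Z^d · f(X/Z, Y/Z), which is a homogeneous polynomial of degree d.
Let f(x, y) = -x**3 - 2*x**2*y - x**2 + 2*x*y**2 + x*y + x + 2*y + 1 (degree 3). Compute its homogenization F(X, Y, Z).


F(X, Y, Z) = -X**3 - 2*X**2*Y - X**2*Z + 2*X*Y**2 + X*Y*Z + X*Z**2 + 2*Y*Z**2 + Z**3

deg(f) = 3.
Substitute x = X/Z, y = Y/Z into f, then multiply by Z^3.
  monomial -1·x^3·y^0 ↦ -1·X^3·Y^0·Z^0.
  monomial -2·x^2·y^1 ↦ -2·X^2·Y^1·Z^0.
  monomial -1·x^2·y^0 ↦ -1·X^2·Y^0·Z^1.
  monomial 2·x^1·y^2 ↦ 2·X^1·Y^2·Z^0.
  monomial 1·x^1·y^1 ↦ 1·X^1·Y^1·Z^1.
  monomial 1·x^1·y^0 ↦ 1·X^1·Y^0·Z^2.
  monomial 2·x^0·y^1 ↦ 2·X^0·Y^1·Z^2.
  monomial 1·x^0·y^0 ↦ 1·X^0·Y^0·Z^3.
Collecting: F(X, Y, Z) = -X**3 - 2*X**2*Y - X**2*Z + 2*X*Y**2 + X*Y*Z + X*Z**2 + 2*Y*Z**2 + Z**3.


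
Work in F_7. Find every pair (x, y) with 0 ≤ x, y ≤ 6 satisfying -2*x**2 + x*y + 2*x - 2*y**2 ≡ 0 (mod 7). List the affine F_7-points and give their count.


Affine F_7-points: {(0, 0), (1, 0), (1, 4), (2, 4), (3, 2), (3, 3), (6, 1), (6, 2)}; count = 8.

For each of the 49 pairs (x, y) ∈ F_7², evaluate f(x, y) mod 7. Record the zeros.
  x = 0: [0↦0, 1↦5, 2↦6, 3↦3, 4↦3, 5↦6, 6↦5]  zeros at y ∈ {0}
  x = 1: [0↦0, 1↦6, 2↦1, 3↦6, 4↦0, 5↦4, 6↦4]  zeros at y ∈ {0, 4}
  x = 2: [0↦3, 1↦3, 2↦6, 3↦5, 4↦0, 5↦5, 6↦6]  zeros at y ∈ {4}
  x = 3: [0↦2, 1↦3, 2↦0, 3↦0, 4↦3, 5↦2, 6↦4]  zeros at y ∈ {2, 3}
  x = 4: [0↦4, 1↦6, 2↦4, 3↦5, 4↦2, 5↦2, 6↦5]  zeros at y ∈ ∅
  x = 5: [0↦2, 1↦5, 2↦4, 3↦6, 4↦4, 5↦5, 6↦2]  zeros at y ∈ ∅
  x = 6: [0↦3, 1↦0, 2↦0, 3↦3, 4↦2, 5↦4, 6↦2]  zeros at y ∈ {1, 2}
Collecting zeros: affine points = {(0, 0), (1, 0), (1, 4), (2, 4), (3, 2), (3, 3), (6, 1), (6, 2)}.
Total count |C(F_7)_aff| = 8.


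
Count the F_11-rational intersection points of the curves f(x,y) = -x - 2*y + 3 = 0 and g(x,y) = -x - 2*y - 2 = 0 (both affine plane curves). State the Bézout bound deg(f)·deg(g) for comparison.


Common zeros: ∅; count = 0; Bézout bound = 1.

deg(f) = 1, deg(g) = 1, so Bézout bound = 1.
Scan x ∈ F_11. For each x, list the y ∈ F_11 with f(x, y) ≡ 0 and those with g(x, y) ≡ 0 (mod 11); the common zeros in that column are the intersection.
  x = 0: f ≡ 0 at y ∈ {7}; g ≡ 0 at y ∈ {10}; common: ∅.
  x = 1: f ≡ 0 at y ∈ {1}; g ≡ 0 at y ∈ {4}; common: ∅.
  x = 2: f ≡ 0 at y ∈ {6}; g ≡ 0 at y ∈ {9}; common: ∅.
  x = 3: f ≡ 0 at y ∈ {0}; g ≡ 0 at y ∈ {3}; common: ∅.
  x = 4: f ≡ 0 at y ∈ {5}; g ≡ 0 at y ∈ {8}; common: ∅.
  x = 5: f ≡ 0 at y ∈ {10}; g ≡ 0 at y ∈ {2}; common: ∅.
  x = 6: f ≡ 0 at y ∈ {4}; g ≡ 0 at y ∈ {7}; common: ∅.
  x = 7: f ≡ 0 at y ∈ {9}; g ≡ 0 at y ∈ {1}; common: ∅.
  x = 8: f ≡ 0 at y ∈ {3}; g ≡ 0 at y ∈ {6}; common: ∅.
  x = 9: f ≡ 0 at y ∈ {8}; g ≡ 0 at y ∈ {0}; common: ∅.
  x = 10: f ≡ 0 at y ∈ {2}; g ≡ 0 at y ∈ {5}; common: ∅.
Collecting: common zeros = ∅, so the count is 0.
Comparison with the Bézout bound: 0 ≤ 1 = deg(f)·deg(g), as expected for curves with no common component (the affine F_11-count falls short of the bound because intersections may lie at infinity, over extension fields, or carry multiplicity).


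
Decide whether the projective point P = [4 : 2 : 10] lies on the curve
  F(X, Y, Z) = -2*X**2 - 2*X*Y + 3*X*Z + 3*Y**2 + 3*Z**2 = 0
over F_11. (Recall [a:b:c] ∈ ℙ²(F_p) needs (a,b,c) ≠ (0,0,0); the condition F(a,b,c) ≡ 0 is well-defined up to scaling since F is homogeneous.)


F(4,2,10) ≡ 10 (mod 11); P is NOT on the curve.

Evaluate F(4, 2, 10) term-by-term (mod 11).
  -2*X**2 ↦ -2·16·1·1 = -32
  -2*X*Y ↦ -2·4·2·1 = -16
  3*X*Z ↦ 3·4·1·10 = 120
  3*Y**2 ↦ 3·1·4·1 = 12
  3*Z**2 ↦ 3·1·1·100 = 300
Sum: F(4, 2, 10) = (-32) + (-16) + (120) + (12) + (300) = 384.
Reducing mod 11: 384 ≡ 10 (mod 11).
Since F(a, b, c) ≡ 10 ≠ 0 (mod 11), P does NOT lie on the curve.


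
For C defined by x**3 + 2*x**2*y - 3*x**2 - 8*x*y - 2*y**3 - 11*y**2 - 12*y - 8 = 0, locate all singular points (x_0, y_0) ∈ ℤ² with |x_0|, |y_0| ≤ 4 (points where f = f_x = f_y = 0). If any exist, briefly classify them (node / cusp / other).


Singular points: {(2, -2)}; classification: node.

Compute partial derivatives:
  f_x = 3*x**2 + 4*x*y - 6*x - 8*y.
  f_y = 2*x**2 - 8*x - 6*y**2 - 22*y - 12.
Scan x_0 ∈ {−4, ..., 4}. For each x_0, f_y(x_0, y) is a polynomial in y; find its integer roots y ∈ {−4, ..., 4}, then test f_x and f at those candidates.
  x = -4: f_y(-4, y) = -6*y**2 - 22*y + 52; no integer root y with |y| ≤ 4.
  x = -3: f_y(-3, y) = -6*y**2 - 22*y + 30; no integer root y with |y| ≤ 4.
  x = -2: f_y(-2, y) = -6*y**2 - 22*y + 12; no integer root y with |y| ≤ 4.
  x = -1: f_y(-1, y) = -6*y**2 - 22*y - 2; no integer root y with |y| ≤ 4.
  x = 0: f_y(0, y) = -6*y**2 - 22*y - 12; vanishes at y ∈ {-3}. (0, -3): f_x = 24 ≠ 0.
  x = 1: f_y(1, y) = -6*y**2 - 22*y - 18; no integer root y with |y| ≤ 4.
  x = 2: f_y(2, y) = -6*y**2 - 22*y - 20; vanishes at y ∈ {-2}. (2, -2): f_x = 0, f = 0 — SINGULAR.
  x = 3: f_y(3, y) = -6*y**2 - 22*y - 18; no integer root y with |y| ≤ 4.
  x = 4: f_y(4, y) = -6*y**2 - 22*y - 12; vanishes at y ∈ {-3}. (4, -3): f_x = 0 but f = -1 ≠ 0.
Only singular point on the grid: (2, -2).
Classify: substitute x = 2 + u, y = -2 + v and expand: f = u**3 + 2*u**2*v - u**2 - 2*v**3 + v**2.
No constant or linear terms (consistent with a singular point). Quadratic part: -u**2 + v**2. Cubic part: u**3 + 2*u**2*v - 2*v**3.
The quadratic part v**2 - u**2 = (v − u)(v + u) splits into two distinct linear factors, so there are two distinct tangent lines y − -2 = ±(x − 2) — this is a node (ordinary double point).
Classification: node.


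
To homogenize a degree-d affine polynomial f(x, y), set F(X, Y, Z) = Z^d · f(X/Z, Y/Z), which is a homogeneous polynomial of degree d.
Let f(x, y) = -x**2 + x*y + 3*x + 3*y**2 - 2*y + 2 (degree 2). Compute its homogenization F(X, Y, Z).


F(X, Y, Z) = -X**2 + X*Y + 3*X*Z + 3*Y**2 - 2*Y*Z + 2*Z**2

deg(f) = 2.
Substitute x = X/Z, y = Y/Z into f, then multiply by Z^2.
  monomial -1·x^2·y^0 ↦ -1·X^2·Y^0·Z^0.
  monomial 1·x^1·y^1 ↦ 1·X^1·Y^1·Z^0.
  monomial 3·x^1·y^0 ↦ 3·X^1·Y^0·Z^1.
  monomial 3·x^0·y^2 ↦ 3·X^0·Y^2·Z^0.
  monomial -2·x^0·y^1 ↦ -2·X^0·Y^1·Z^1.
  monomial 2·x^0·y^0 ↦ 2·X^0·Y^0·Z^2.
Collecting: F(X, Y, Z) = -X**2 + X*Y + 3*X*Z + 3*Y**2 - 2*Y*Z + 2*Z**2.


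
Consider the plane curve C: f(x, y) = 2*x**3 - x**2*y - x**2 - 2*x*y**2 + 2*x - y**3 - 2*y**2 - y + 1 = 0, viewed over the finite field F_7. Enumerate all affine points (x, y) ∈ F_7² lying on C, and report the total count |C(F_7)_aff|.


Affine F_7-points: {(1, 5), (3, 3), (6, 1)}; count = 3.

For each of the 49 pairs (x, y) ∈ F_7², evaluate f(x, y) mod 7. Record the zeros.
  x = 0: [0↦1, 1↦4, 2↦4, 3↦2, 4↦6, 5↦3, 6↦1]  zeros at y ∈ ∅
  x = 1: [0↦4, 1↦4, 2↦4, 3↦5, 4↦1, 5↦0, 6↦3]  zeros at y ∈ {5}
  x = 2: [0↦3, 1↦5, 2↦3, 3↦5, 4↦5, 5↦4, 6↦3]  zeros at y ∈ ∅
  x = 3: [0↦3, 1↦5, 2↦6, 3↦0, 4↦2, 5↦6, 6↦6]  zeros at y ∈ {3}
  x = 4: [0↦2, 1↦2, 2↦4, 3↦2, 4↦4, 5↦4, 6↦3]  zeros at y ∈ ∅
  x = 5: [0↦5, 1↦1, 2↦2, 3↦2, 4↦2, 5↦3, 6↦6]  zeros at y ∈ ∅
  x = 6: [0↦3, 1↦0, 2↦5, 3↦5, 4↦1, 5↦1, 6↦6]  zeros at y ∈ {1}
Collecting zeros: affine points = {(1, 5), (3, 3), (6, 1)}.
Total count |C(F_7)_aff| = 3.


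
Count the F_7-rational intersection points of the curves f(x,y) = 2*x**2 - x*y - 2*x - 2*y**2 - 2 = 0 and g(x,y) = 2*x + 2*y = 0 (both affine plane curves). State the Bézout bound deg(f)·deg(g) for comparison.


Common zeros: ∅; count = 0; Bézout bound = 2.

deg(f) = 2, deg(g) = 1, so Bézout bound = 2.
Scan x ∈ F_7. For each x, list the y ∈ F_7 with f(x, y) ≡ 0 and those with g(x, y) ≡ 0 (mod 7); the common zeros in that column are the intersection.
  x = 0: f ≡ 0 at y ∈ ∅; g ≡ 0 at y ∈ {0}; common: ∅.
  x = 1: f ≡ 0 at y ∈ ∅; g ≡ 0 at y ∈ {6}; common: ∅.
  x = 2: f ≡ 0 at y ∈ ∅; g ≡ 0 at y ∈ {5}; common: ∅.
  x = 3: f ≡ 0 at y ∈ ∅; g ≡ 0 at y ∈ {4}; common: ∅.
  x = 4: f ≡ 0 at y ∈ ∅; g ≡ 0 at y ∈ {3}; common: ∅.
  x = 5: f ≡ 0 at y ∈ {4}; g ≡ 0 at y ∈ {2}; common: ∅.
  x = 6: f ≡ 0 at y ∈ ∅; g ≡ 0 at y ∈ {1}; common: ∅.
Collecting: common zeros = ∅, so the count is 0.
Comparison with the Bézout bound: 0 ≤ 2 = deg(f)·deg(g), as expected for curves with no common component (the affine F_7-count falls short of the bound because intersections may lie at infinity, over extension fields, or carry multiplicity).


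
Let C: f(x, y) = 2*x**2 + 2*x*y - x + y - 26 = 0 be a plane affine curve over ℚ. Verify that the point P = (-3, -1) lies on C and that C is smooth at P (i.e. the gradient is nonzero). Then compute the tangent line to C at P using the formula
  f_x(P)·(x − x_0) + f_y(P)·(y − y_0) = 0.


Tangent line at P: -15*x - 5*y - 50 = 0.

Step 1: f(-3, -1) = 0, so P lies on C.
Step 2: partial derivatives
  f_x(x, y) = 4*x + 2*y - 1, f_y(x, y) = 2*x + 1.
  f_x(P) = -15, f_y(P) = -5 (gradient nonzero, so P is smooth).
Step 3: tangent line at P: -15·(x − -3) + -5·(y − -1) = 0.
Expanding: -15*x - 5*y - 50 = 0.


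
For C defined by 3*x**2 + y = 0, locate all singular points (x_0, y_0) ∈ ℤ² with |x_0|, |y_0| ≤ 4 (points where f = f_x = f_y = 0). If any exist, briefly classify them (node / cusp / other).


No singular points in the scanned grid; C is smooth there.

Compute partial derivatives:
  f_x = 6*x.
  f_y = 1.
f_y = 1 is a nonzero constant, so f_y never vanishes: no point (x, y) can satisfy f = f_x = f_y = 0. In particular no (x, y) ∈ {−4, ..., 4}² is singular; the curve is smooth.


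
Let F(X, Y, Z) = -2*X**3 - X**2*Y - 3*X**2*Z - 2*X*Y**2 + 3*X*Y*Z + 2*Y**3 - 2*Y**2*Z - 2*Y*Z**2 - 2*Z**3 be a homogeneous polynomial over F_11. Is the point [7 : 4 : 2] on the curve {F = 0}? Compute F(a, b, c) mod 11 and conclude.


F(7,4,2) ≡ 5 (mod 11); P is NOT on the curve.

Evaluate F(7, 4, 2) term-by-term (mod 11).
  -2*X**3 ↦ -2·343·1·1 = -686
  -X**2*Y ↦ -1·49·4·1 = -196
  -3*X**2*Z ↦ -3·49·1·2 = -294
  -2*X*Y**2 ↦ -2·7·16·1 = -224
  3*X*Y*Z ↦ 3·7·4·2 = 168
  2*Y**3 ↦ 2·1·64·1 = 128
  -2*Y**2*Z ↦ -2·1·16·2 = -64
  -2*Y*Z**2 ↦ -2·1·4·4 = -32
  -2*Z**3 ↦ -2·1·1·8 = -16
Sum: F(7, 4, 2) = (-686) + (-196) + (-294) + (-224) + (168) + (128) + (-64) + (-32) + (-16) = -1216.
Reducing mod 11: -1216 ≡ 5 (mod 11).
Since F(a, b, c) ≡ 5 ≠ 0 (mod 11), P does NOT lie on the curve.


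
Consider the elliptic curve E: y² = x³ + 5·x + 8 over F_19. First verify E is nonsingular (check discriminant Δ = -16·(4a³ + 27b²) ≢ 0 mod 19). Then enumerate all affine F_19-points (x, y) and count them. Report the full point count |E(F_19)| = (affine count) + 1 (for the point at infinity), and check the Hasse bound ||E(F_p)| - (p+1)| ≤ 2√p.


Affine points = {(2, 8), (2, 11), (4, 4), (4, 15), (5, 5), (5, 14), (6, 8), (6, 11), (7, 5), (7, 14), (8, 3), (8, 16), (11, 8), (11, 11), (13, 3), (13, 16), (15, 0), (16, 2), (16, 17), (17, 3), (17, 16)}; affine count = 21; |E(F_19)| = 22.

Discriminant check: Δ ∝ 4a³ + 27b² = 4·5³ + 27·8² = 4·125 + 27·64 ≡ 5 (mod 19). Nonzero ⇒ E is nonsingular.
For each x ∈ F_19, compute rhs = x³ + 5·x + 8 mod 19, then count y ∈ F_19 with y² ≡ rhs.
  x = 0: rhs = 8, matching y values: none (0 points).
  x = 1: rhs = 14, matching y values: none (0 points).
  x = 2: rhs = 7, matching y values: 8, 11 (2 points).
  x = 3: rhs = 12, matching y values: none (0 points).
  x = 4: rhs = 16, matching y values: 4, 15 (2 points).
  x = 5: rhs = 6, matching y values: 5, 14 (2 points).
  x = 6: rhs = 7, matching y values: 8, 11 (2 points).
  x = 7: rhs = 6, matching y values: 5, 14 (2 points).
  x = 8: rhs = 9, matching y values: 3, 16 (2 points).
  x = 9: rhs = 3, matching y values: none (0 points).
  x = 10: rhs = 13, matching y values: none (0 points).
  x = 11: rhs = 7, matching y values: 8, 11 (2 points).
  x = 12: rhs = 10, matching y values: none (0 points).
  x = 13: rhs = 9, matching y values: 3, 16 (2 points).
  x = 14: rhs = 10, matching y values: none (0 points).
  x = 15: rhs = 0, matching y values: 0 (1 points).
  x = 16: rhs = 4, matching y values: 2, 17 (2 points).
  x = 17: rhs = 9, matching y values: 3, 16 (2 points).
  x = 18: rhs = 2, matching y values: none (0 points).
Total affine count: 21.
Full point count |E(F_19)| = 21 + 1 = 22.
Hasse bound: |22 − (19+1)| = |2| = 2 ≤ 2√19 ≈ 8.7178 ✓.


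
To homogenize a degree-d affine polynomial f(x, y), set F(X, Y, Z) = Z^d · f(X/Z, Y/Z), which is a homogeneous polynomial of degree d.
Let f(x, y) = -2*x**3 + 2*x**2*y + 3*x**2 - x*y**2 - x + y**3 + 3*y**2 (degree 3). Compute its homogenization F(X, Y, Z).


F(X, Y, Z) = -2*X**3 + 2*X**2*Y + 3*X**2*Z - X*Y**2 - X*Z**2 + Y**3 + 3*Y**2*Z

deg(f) = 3.
Substitute x = X/Z, y = Y/Z into f, then multiply by Z^3.
  monomial -2·x^3·y^0 ↦ -2·X^3·Y^0·Z^0.
  monomial 2·x^2·y^1 ↦ 2·X^2·Y^1·Z^0.
  monomial 3·x^2·y^0 ↦ 3·X^2·Y^0·Z^1.
  monomial -1·x^1·y^2 ↦ -1·X^1·Y^2·Z^0.
  monomial -1·x^1·y^0 ↦ -1·X^1·Y^0·Z^2.
  monomial 1·x^0·y^3 ↦ 1·X^0·Y^3·Z^0.
  monomial 3·x^0·y^2 ↦ 3·X^0·Y^2·Z^1.
Collecting: F(X, Y, Z) = -2*X**3 + 2*X**2*Y + 3*X**2*Z - X*Y**2 - X*Z**2 + Y**3 + 3*Y**2*Z.


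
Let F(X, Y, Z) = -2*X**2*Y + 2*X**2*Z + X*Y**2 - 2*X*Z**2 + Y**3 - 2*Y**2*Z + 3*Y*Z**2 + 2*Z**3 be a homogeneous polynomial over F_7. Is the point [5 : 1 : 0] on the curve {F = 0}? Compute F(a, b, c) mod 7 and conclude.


F(5,1,0) ≡ 5 (mod 7); P is NOT on the curve.

Evaluate F(5, 1, 0) term-by-term (mod 7).
  -2*X**2*Y ↦ -2·25·1·1 = -50
  2*X**2*Z ↦ 2·25·1·0 = 0
  X*Y**2 ↦ 1·5·1·1 = 5
  -2*X*Z**2 ↦ -2·5·1·0 = 0
  Y**3 ↦ 1·1·1·1 = 1
  -2*Y**2*Z ↦ -2·1·1·0 = 0
  3*Y*Z**2 ↦ 3·1·1·0 = 0
  2*Z**3 ↦ 2·1·1·0 = 0
Sum: F(5, 1, 0) = (-50) + (0) + (5) + (0) + (1) + (0) + (0) + (0) = -44.
Reducing mod 7: -44 ≡ 5 (mod 7).
Since F(a, b, c) ≡ 5 ≠ 0 (mod 7), P does NOT lie on the curve.


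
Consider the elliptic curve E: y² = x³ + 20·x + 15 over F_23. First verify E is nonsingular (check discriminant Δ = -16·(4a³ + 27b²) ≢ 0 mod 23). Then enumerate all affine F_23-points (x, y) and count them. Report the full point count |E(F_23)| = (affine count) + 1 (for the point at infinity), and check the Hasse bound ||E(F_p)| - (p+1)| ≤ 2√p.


Affine points = {(1, 6), (1, 17), (6, 11), (6, 12), (9, 2), (9, 21), (11, 5), (11, 18), (14, 7), (14, 16), (17, 1), (17, 22), (19, 3), (19, 20), (21, 6), (21, 17)}; affine count = 16; |E(F_23)| = 17.

Discriminant check: Δ ∝ 4a³ + 27b² = 4·20³ + 27·15² = 4·8000 + 27·225 ≡ 10 (mod 23). Nonzero ⇒ E is nonsingular.
For each x ∈ F_23, compute rhs = x³ + 20·x + 15 mod 23, then count y ∈ F_23 with y² ≡ rhs.
  x = 0: rhs = 15, matching y values: none (0 points).
  x = 1: rhs = 13, matching y values: 6, 17 (2 points).
  x = 2: rhs = 17, matching y values: none (0 points).
  x = 3: rhs = 10, matching y values: none (0 points).
  x = 4: rhs = 21, matching y values: none (0 points).
  x = 5: rhs = 10, matching y values: none (0 points).
  x = 6: rhs = 6, matching y values: 11, 12 (2 points).
  x = 7: rhs = 15, matching y values: none (0 points).
  x = 8: rhs = 20, matching y values: none (0 points).
  x = 9: rhs = 4, matching y values: 2, 21 (2 points).
  x = 10: rhs = 19, matching y values: none (0 points).
  x = 11: rhs = 2, matching y values: 5, 18 (2 points).
  x = 12: rhs = 5, matching y values: none (0 points).
  x = 13: rhs = 11, matching y values: none (0 points).
  x = 14: rhs = 3, matching y values: 7, 16 (2 points).
  x = 15: rhs = 10, matching y values: none (0 points).
  x = 16: rhs = 15, matching y values: none (0 points).
  x = 17: rhs = 1, matching y values: 1, 22 (2 points).
  x = 18: rhs = 20, matching y values: none (0 points).
  x = 19: rhs = 9, matching y values: 3, 20 (2 points).
  x = 20: rhs = 20, matching y values: none (0 points).
  x = 21: rhs = 13, matching y values: 6, 17 (2 points).
  x = 22: rhs = 17, matching y values: none (0 points).
Total affine count: 16.
Full point count |E(F_23)| = 16 + 1 = 17.
Hasse bound: |17 − (23+1)| = |-7| = 7 ≤ 2√23 ≈ 9.5917 ✓.


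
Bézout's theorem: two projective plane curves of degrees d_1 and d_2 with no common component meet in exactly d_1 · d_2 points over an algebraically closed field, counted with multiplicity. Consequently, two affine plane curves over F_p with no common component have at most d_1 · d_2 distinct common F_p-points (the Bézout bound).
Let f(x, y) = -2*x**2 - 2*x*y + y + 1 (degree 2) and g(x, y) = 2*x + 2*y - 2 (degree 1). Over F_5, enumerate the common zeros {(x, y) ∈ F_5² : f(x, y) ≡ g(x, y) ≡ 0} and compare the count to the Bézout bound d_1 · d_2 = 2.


Common zeros: {(4, 2)}; count = 1; Bézout bound = 2.

deg(f) = 2, deg(g) = 1, so Bézout bound = 2.
Scan x ∈ F_5. For each x, list the y ∈ F_5 with f(x, y) ≡ 0 and those with g(x, y) ≡ 0 (mod 5); the common zeros in that column are the intersection.
  x = 0: f ≡ 0 at y ∈ {4}; g ≡ 0 at y ∈ {1}; common: ∅.
  x = 1: f ≡ 0 at y ∈ {4}; g ≡ 0 at y ∈ {0}; common: ∅.
  x = 2: f ≡ 0 at y ∈ {1}; g ≡ 0 at y ∈ {4}; common: ∅.
  x = 3: f ≡ 0 at y ∈ ∅; g ≡ 0 at y ∈ {3}; common: ∅.
  x = 4: f ≡ 0 at y ∈ {2}; g ≡ 0 at y ∈ {2}; common: {2}.
Collecting: common zeros = {(4, 2)}, so the count is 1.
Comparison with the Bézout bound: 1 ≤ 2 = deg(f)·deg(g), as expected for curves with no common component (the affine F_5-count falls short of the bound because intersections may lie at infinity, over extension fields, or carry multiplicity).


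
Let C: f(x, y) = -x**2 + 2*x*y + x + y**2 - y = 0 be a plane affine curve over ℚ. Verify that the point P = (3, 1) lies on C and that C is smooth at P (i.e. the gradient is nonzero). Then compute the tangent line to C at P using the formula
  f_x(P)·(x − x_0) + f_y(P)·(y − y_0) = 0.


Tangent line at P: -3*x + 7*y + 2 = 0.

Step 1: f(3, 1) = 0, so P lies on C.
Step 2: partial derivatives
  f_x(x, y) = -2*x + 2*y + 1, f_y(x, y) = 2*x + 2*y - 1.
  f_x(P) = -3, f_y(P) = 7 (gradient nonzero, so P is smooth).
Step 3: tangent line at P: -3·(x − 3) + 7·(y − 1) = 0.
Expanding: -3*x + 7*y + 2 = 0.


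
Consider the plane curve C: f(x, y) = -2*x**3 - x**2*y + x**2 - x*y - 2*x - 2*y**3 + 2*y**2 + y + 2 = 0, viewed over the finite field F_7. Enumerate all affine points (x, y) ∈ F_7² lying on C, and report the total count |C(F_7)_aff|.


Affine F_7-points: {(2, 0), (3, 0), (3, 4), (4, 5), (6, 0)}; count = 5.

For each of the 49 pairs (x, y) ∈ F_7², evaluate f(x, y) mod 7. Record the zeros.
  x = 0: [0↦2, 1↦3, 2↦3, 3↦4, 4↦1, 5↦3, 6↦5]  zeros at y ∈ ∅
  x = 1: [0↦6, 1↦5, 2↦3, 3↦2, 4↦4, 5↦4, 6↦4]  zeros at y ∈ ∅
  x = 2: [0↦0, 1↦2, 2↦3, 3↦5, 4↦3, 5↦6, 6↦2]  zeros at y ∈ {0}
  x = 3: [0↦0, 1↦3, 2↦5, 3↦1, 4↦0, 5↦4, 6↦1]  zeros at y ∈ {0, 4}
  x = 4: [0↦1, 1↦3, 2↦4, 3↦6, 4↦4, 5↦0, 6↦3]  zeros at y ∈ {5}
  x = 5: [0↦5, 1↦4, 2↦2, 3↦1, 4↦3, 5↦3, 6↦3]  zeros at y ∈ ∅
  x = 6: [0↦0, 1↦1, 2↦1, 3↦2, 4↦6, 5↦1, 6↦3]  zeros at y ∈ {0}
Collecting zeros: affine points = {(2, 0), (3, 0), (3, 4), (4, 5), (6, 0)}.
Total count |C(F_7)_aff| = 5.


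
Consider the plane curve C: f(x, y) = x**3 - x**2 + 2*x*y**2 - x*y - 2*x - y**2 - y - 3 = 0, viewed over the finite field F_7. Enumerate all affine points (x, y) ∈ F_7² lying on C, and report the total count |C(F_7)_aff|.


Affine F_7-points: {(3, 2), (3, 3), (4, 6)}; count = 3.

For each of the 49 pairs (x, y) ∈ F_7², evaluate f(x, y) mod 7. Record the zeros.
  x = 0: [0↦4, 1↦2, 2↦5, 3↦6, 4↦5, 5↦2, 6↦4]  zeros at y ∈ ∅
  x = 1: [0↦2, 1↦1, 2↦2, 3↦5, 4↦3, 5↦3, 6↦5]  zeros at y ∈ ∅
  x = 2: [0↦4, 1↦4, 2↦3, 3↦1, 4↦5, 5↦1, 6↦3]  zeros at y ∈ ∅
  x = 3: [0↦2, 1↦3, 2↦0, 3↦0, 4↦3, 5↦2, 6↦4]  zeros at y ∈ {2, 3}
  x = 4: [0↦2, 1↦4, 2↦6, 3↦1, 4↦3, 5↦5, 6↦0]  zeros at y ∈ {6}
  x = 5: [0↦3, 1↦6, 2↦6, 3↦3, 4↦4, 5↦2, 6↦4]  zeros at y ∈ ∅
  x = 6: [0↦4, 1↦1, 2↦6, 3↦5, 4↦5, 5↦6, 6↦1]  zeros at y ∈ ∅
Collecting zeros: affine points = {(3, 2), (3, 3), (4, 6)}.
Total count |C(F_7)_aff| = 3.


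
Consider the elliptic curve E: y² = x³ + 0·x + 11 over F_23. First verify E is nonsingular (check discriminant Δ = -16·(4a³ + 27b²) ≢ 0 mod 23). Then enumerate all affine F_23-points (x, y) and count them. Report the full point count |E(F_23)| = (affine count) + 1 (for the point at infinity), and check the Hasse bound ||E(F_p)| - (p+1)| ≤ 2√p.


Affine points = {(1, 9), (1, 14), (4, 11), (4, 12), (7, 3), (7, 20), (9, 2), (9, 21), (11, 10), (11, 13), (13, 0), (14, 8), (14, 15), (16, 6), (16, 17), (17, 5), (17, 18), (18, 1), (18, 22), (19, 4), (19, 19), (21, 7), (21, 16)}; affine count = 23; |E(F_23)| = 24.

Discriminant check: Δ ∝ 4a³ + 27b² = 4·0³ + 27·11² = 4·0 + 27·121 ≡ 1 (mod 23). Nonzero ⇒ E is nonsingular.
For each x ∈ F_23, compute rhs = x³ + 0·x + 11 mod 23, then count y ∈ F_23 with y² ≡ rhs.
  x = 0: rhs = 11, matching y values: none (0 points).
  x = 1: rhs = 12, matching y values: 9, 14 (2 points).
  x = 2: rhs = 19, matching y values: none (0 points).
  x = 3: rhs = 15, matching y values: none (0 points).
  x = 4: rhs = 6, matching y values: 11, 12 (2 points).
  x = 5: rhs = 21, matching y values: none (0 points).
  x = 6: rhs = 20, matching y values: none (0 points).
  x = 7: rhs = 9, matching y values: 3, 20 (2 points).
  x = 8: rhs = 17, matching y values: none (0 points).
  x = 9: rhs = 4, matching y values: 2, 21 (2 points).
  x = 10: rhs = 22, matching y values: none (0 points).
  x = 11: rhs = 8, matching y values: 10, 13 (2 points).
  x = 12: rhs = 14, matching y values: none (0 points).
  x = 13: rhs = 0, matching y values: 0 (1 points).
  x = 14: rhs = 18, matching y values: 8, 15 (2 points).
  x = 15: rhs = 5, matching y values: none (0 points).
  x = 16: rhs = 13, matching y values: 6, 17 (2 points).
  x = 17: rhs = 2, matching y values: 5, 18 (2 points).
  x = 18: rhs = 1, matching y values: 1, 22 (2 points).
  x = 19: rhs = 16, matching y values: 4, 19 (2 points).
  x = 20: rhs = 7, matching y values: none (0 points).
  x = 21: rhs = 3, matching y values: 7, 16 (2 points).
  x = 22: rhs = 10, matching y values: none (0 points).
Total affine count: 23.
Full point count |E(F_23)| = 23 + 1 = 24.
Hasse bound: |24 − (23+1)| = |0| = 0 ≤ 2√23 ≈ 9.5917 ✓.


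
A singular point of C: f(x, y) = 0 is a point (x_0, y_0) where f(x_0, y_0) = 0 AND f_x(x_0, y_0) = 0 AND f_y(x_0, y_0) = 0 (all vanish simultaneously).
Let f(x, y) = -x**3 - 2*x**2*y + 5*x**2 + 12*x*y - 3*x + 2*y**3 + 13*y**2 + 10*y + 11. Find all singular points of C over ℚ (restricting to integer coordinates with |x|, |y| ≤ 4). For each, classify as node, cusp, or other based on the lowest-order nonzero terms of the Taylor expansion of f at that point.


Singular points: {(3, -2)}; classification: cusp.

Compute partial derivatives:
  f_x = -3*x**2 - 4*x*y + 10*x + 12*y - 3.
  f_y = -2*x**2 + 12*x + 6*y**2 + 26*y + 10.
Scan x_0 ∈ {−4, ..., 4}. For each x_0, f_y(x_0, y) is a polynomial in y; find its integer roots y ∈ {−4, ..., 4}, then test f_x and f at those candidates.
  x = -4: f_y(-4, y) = 6*y**2 + 26*y - 70; no integer root y with |y| ≤ 4.
  x = -3: f_y(-3, y) = 6*y**2 + 26*y - 44; no integer root y with |y| ≤ 4.
  x = -2: f_y(-2, y) = 6*y**2 + 26*y - 22; no integer root y with |y| ≤ 4.
  x = -1: f_y(-1, y) = 6*y**2 + 26*y - 4; no integer root y with |y| ≤ 4.
  x = 0: f_y(0, y) = 6*y**2 + 26*y + 10; no integer root y with |y| ≤ 4.
  x = 1: f_y(1, y) = 6*y**2 + 26*y + 20; vanishes at y ∈ {-1}. (1, -1): f_x = -4 ≠ 0.
  x = 2: f_y(2, y) = 6*y**2 + 26*y + 26; no integer root y with |y| ≤ 4.
  x = 3: f_y(3, y) = 6*y**2 + 26*y + 28; vanishes at y ∈ {-2}. (3, -2): f_x = 0, f = 0 — SINGULAR.
  x = 4: f_y(4, y) = 6*y**2 + 26*y + 26; no integer root y with |y| ≤ 4.
Only singular point on the grid: (3, -2).
Classify: substitute x = 3 + u, y = -2 + v and expand: f = -u**3 - 2*u**2*v + 2*v**3 + v**2.
No constant or linear terms (consistent with a singular point). Quadratic part: v**2. Cubic part: -u**3 - 2*u**2*v + 2*v**3.
The quadratic part v**2 is a perfect square, so there is a single (double) tangent line v = 0, i.e. y = -2. Restricting the cubic part to that line (v = 0) leaves -u**3 ≠ 0, so f is not divisible by v and the branch is v² ≈ u**3 to lowest order — this is a cusp.
Classification: cusp.


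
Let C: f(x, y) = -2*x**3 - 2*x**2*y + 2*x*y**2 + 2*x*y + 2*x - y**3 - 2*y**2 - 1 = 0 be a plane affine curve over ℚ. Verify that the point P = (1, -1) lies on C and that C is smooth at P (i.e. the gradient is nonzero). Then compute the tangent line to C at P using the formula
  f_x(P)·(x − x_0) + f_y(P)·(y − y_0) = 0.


Tangent line at P: -3*y - 3 = 0.

Step 1: f(1, -1) = 0, so P lies on C.
Step 2: partial derivatives
  f_x(x, y) = -6*x**2 - 4*x*y + 2*y**2 + 2*y + 2, f_y(x, y) = -2*x**2 + 4*x*y + 2*x - 3*y**2 - 4*y.
  f_x(P) = 0, f_y(P) = -3 (gradient nonzero, so P is smooth).
Step 3: tangent line at P: 0·(x − 1) + -3·(y − -1) = 0.
Expanding: -3*y - 3 = 0.


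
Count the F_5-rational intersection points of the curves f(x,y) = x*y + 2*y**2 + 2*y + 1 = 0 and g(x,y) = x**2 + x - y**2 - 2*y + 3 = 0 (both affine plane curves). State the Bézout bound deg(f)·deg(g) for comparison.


Common zeros: {(0, 1)}; count = 1; Bézout bound = 4.

deg(f) = 2, deg(g) = 2, so Bézout bound = 4.
Scan x ∈ F_5. For each x, list the y ∈ F_5 with f(x, y) ≡ 0 and those with g(x, y) ≡ 0 (mod 5); the common zeros in that column are the intersection.
  x = 0: f ≡ 0 at y ∈ {1, 3}; g ≡ 0 at y ∈ {1, 2}; common: {1}.
  x = 1: f ≡ 0 at y ∈ {2, 4}; g ≡ 0 at y ∈ {0, 3}; common: ∅.
  x = 2: f ≡ 0 at y ∈ ∅; g ≡ 0 at y ∈ {4}; common: ∅.
  x = 3: f ≡ 0 at y ∈ ∅; g ≡ 0 at y ∈ {0, 3}; common: ∅.
  x = 4: f ≡ 0 at y ∈ ∅; g ≡ 0 at y ∈ {1, 2}; common: ∅.
Collecting: common zeros = {(0, 1)}, so the count is 1.
Comparison with the Bézout bound: 1 ≤ 4 = deg(f)·deg(g), as expected for curves with no common component (the affine F_5-count falls short of the bound because intersections may lie at infinity, over extension fields, or carry multiplicity).


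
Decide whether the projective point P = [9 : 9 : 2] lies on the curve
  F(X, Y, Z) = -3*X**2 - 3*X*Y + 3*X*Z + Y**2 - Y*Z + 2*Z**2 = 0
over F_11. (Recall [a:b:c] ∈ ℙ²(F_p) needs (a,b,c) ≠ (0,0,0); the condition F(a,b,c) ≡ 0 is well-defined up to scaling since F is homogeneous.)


F(9,9,2) ≡ 2 (mod 11); P is NOT on the curve.

Evaluate F(9, 9, 2) term-by-term (mod 11).
  -3*X**2 ↦ -3·81·1·1 = -243
  -3*X*Y ↦ -3·9·9·1 = -243
  3*X*Z ↦ 3·9·1·2 = 54
  Y**2 ↦ 1·1·81·1 = 81
  -Y*Z ↦ -1·1·9·2 = -18
  2*Z**2 ↦ 2·1·1·4 = 8
Sum: F(9, 9, 2) = (-243) + (-243) + (54) + (81) + (-18) + (8) = -361.
Reducing mod 11: -361 ≡ 2 (mod 11).
Since F(a, b, c) ≡ 2 ≠ 0 (mod 11), P does NOT lie on the curve.


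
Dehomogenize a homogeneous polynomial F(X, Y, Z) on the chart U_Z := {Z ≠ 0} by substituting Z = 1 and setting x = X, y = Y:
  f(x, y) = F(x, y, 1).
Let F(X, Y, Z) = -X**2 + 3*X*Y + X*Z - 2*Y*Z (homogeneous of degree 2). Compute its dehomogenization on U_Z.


f(x, y) = -x**2 + 3*x*y + x - 2*y

On U_Z we set Z = 1. Each monomial c·X^i·Y^j·Z^k in F becomes c·x^i·y^j·1^k = c·x^i·y^j.
Substituting Z = 1: F(X, Y, 1) = -x**2 + 3*x*y + x - 2*y.
Note: deg(f) ≤ deg(F) = 2; strict inequality happens when F is divisible by Z (lost terms).


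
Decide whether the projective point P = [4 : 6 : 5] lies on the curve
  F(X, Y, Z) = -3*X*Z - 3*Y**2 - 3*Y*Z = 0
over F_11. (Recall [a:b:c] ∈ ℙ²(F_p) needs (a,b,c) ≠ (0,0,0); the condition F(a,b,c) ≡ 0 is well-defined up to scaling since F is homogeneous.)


F(4,6,5) ≡ 6 (mod 11); P is NOT on the curve.

Evaluate F(4, 6, 5) term-by-term (mod 11).
  -3*X*Z ↦ -3·4·1·5 = -60
  -3*Y**2 ↦ -3·1·36·1 = -108
  -3*Y*Z ↦ -3·1·6·5 = -90
Sum: F(4, 6, 5) = (-60) + (-108) + (-90) = -258.
Reducing mod 11: -258 ≡ 6 (mod 11).
Since F(a, b, c) ≡ 6 ≠ 0 (mod 11), P does NOT lie on the curve.


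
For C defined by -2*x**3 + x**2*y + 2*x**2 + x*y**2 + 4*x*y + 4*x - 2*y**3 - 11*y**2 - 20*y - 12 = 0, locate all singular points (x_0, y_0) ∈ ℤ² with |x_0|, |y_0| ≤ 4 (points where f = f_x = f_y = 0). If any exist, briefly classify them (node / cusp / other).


Singular points: {(0, -2)}; classification: cusp.

Compute partial derivatives:
  f_x = -6*x**2 + 2*x*y + 4*x + y**2 + 4*y + 4.
  f_y = x**2 + 2*x*y + 4*x - 6*y**2 - 22*y - 20.
Scan x_0 ∈ {−4, ..., 4}. For each x_0, f_y(x_0, y) is a polynomial in y; find its integer roots y ∈ {−4, ..., 4}, then test f_x and f at those candidates.
  x = -4: f_y(-4, y) = -6*y**2 - 30*y - 20; no integer root y with |y| ≤ 4.
  x = -3: f_y(-3, y) = -6*y**2 - 28*y - 23; no integer root y with |y| ≤ 4.
  x = -2: f_y(-2, y) = -6*y**2 - 26*y - 24; vanishes at y ∈ {-3}. (-2, -3): f_x = -19 ≠ 0.
  x = -1: f_y(-1, y) = -6*y**2 - 24*y - 23; no integer root y with |y| ≤ 4.
  x = 0: f_y(0, y) = -6*y**2 - 22*y - 20; vanishes at y ∈ {-2}. (0, -2): f_x = 0, f = 0 — SINGULAR.
  x = 1: f_y(1, y) = -6*y**2 - 20*y - 15; no integer root y with |y| ≤ 4.
  x = 2: f_y(2, y) = -6*y**2 - 18*y - 8; no integer root y with |y| ≤ 4.
  x = 3: f_y(3, y) = -6*y**2 - 16*y + 1; no integer root y with |y| ≤ 4.
  x = 4: f_y(4, y) = -6*y**2 - 14*y + 12; vanishes at y ∈ {-3}. (4, -3): f_x = -103 ≠ 0.
Only singular point on the grid: (0, -2).
Classify: substitute x = 0 + u, y = -2 + v and expand: f = -2*u**3 + u**2*v + u*v**2 - 2*v**3 + v**2.
No constant or linear terms (consistent with a singular point). Quadratic part: v**2. Cubic part: -2*u**3 + u**2*v + u*v**2 - 2*v**3.
The quadratic part v**2 is a perfect square, so there is a single (double) tangent line v = 0, i.e. y = -2. Restricting the cubic part to that line (v = 0) leaves -2*u**3 ≠ 0, so f is not divisible by v and the branch is v² ≈ 2*u**3 to lowest order — this is a cusp.
Classification: cusp.


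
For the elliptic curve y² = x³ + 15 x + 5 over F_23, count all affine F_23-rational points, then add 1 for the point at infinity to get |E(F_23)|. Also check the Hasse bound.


Affine points = {(3, 10), (3, 13), (6, 9), (6, 14), (7, 4), (7, 19), (8, 4), (8, 19), (9, 8), (9, 15), (11, 11), (11, 12), (12, 2), (12, 21), (18, 9), (18, 14), (20, 5), (20, 18), (21, 6), (21, 17), (22, 9), (22, 14)}; affine count = 22; |E(F_23)| = 23.

Discriminant check: Δ ∝ 4a³ + 27b² = 4·15³ + 27·5² = 4·3375 + 27·25 ≡ 7 (mod 23). Nonzero ⇒ E is nonsingular.
For each x ∈ F_23, compute rhs = x³ + 15·x + 5 mod 23, then count y ∈ F_23 with y² ≡ rhs.
  x = 0: rhs = 5, matching y values: none (0 points).
  x = 1: rhs = 21, matching y values: none (0 points).
  x = 2: rhs = 20, matching y values: none (0 points).
  x = 3: rhs = 8, matching y values: 10, 13 (2 points).
  x = 4: rhs = 14, matching y values: none (0 points).
  x = 5: rhs = 21, matching y values: none (0 points).
  x = 6: rhs = 12, matching y values: 9, 14 (2 points).
  x = 7: rhs = 16, matching y values: 4, 19 (2 points).
  x = 8: rhs = 16, matching y values: 4, 19 (2 points).
  x = 9: rhs = 18, matching y values: 8, 15 (2 points).
  x = 10: rhs = 5, matching y values: none (0 points).
  x = 11: rhs = 6, matching y values: 11, 12 (2 points).
  x = 12: rhs = 4, matching y values: 2, 21 (2 points).
  x = 13: rhs = 5, matching y values: none (0 points).
  x = 14: rhs = 15, matching y values: none (0 points).
  x = 15: rhs = 17, matching y values: none (0 points).
  x = 16: rhs = 17, matching y values: none (0 points).
  x = 17: rhs = 21, matching y values: none (0 points).
  x = 18: rhs = 12, matching y values: 9, 14 (2 points).
  x = 19: rhs = 19, matching y values: none (0 points).
  x = 20: rhs = 2, matching y values: 5, 18 (2 points).
  x = 21: rhs = 13, matching y values: 6, 17 (2 points).
  x = 22: rhs = 12, matching y values: 9, 14 (2 points).
Total affine count: 22.
Full point count |E(F_23)| = 22 + 1 = 23.
Hasse bound: |23 − (23+1)| = |-1| = 1 ≤ 2√23 ≈ 9.5917 ✓.


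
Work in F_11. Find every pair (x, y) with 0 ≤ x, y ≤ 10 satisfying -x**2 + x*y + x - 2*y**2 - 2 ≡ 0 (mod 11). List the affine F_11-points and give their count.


Affine F_11-points: {(2, 5), (2, 7), (3, 9), (4, 5), (4, 8), (5, 0), (5, 8), (6, 7), (7, 0), (7, 9)}; count = 10.

For each of the 121 pairs (x, y) ∈ F_11², evaluate f(x, y) mod 11. Record the zeros.
  x = 0: [0↦9, 1↦7, 2↦1, 3↦2, 4↦10, 5↦3, 6↦3, 7↦10, 8↦2, 9↦1, 10↦7]  zeros at y ∈ ∅
  x = 1: [0↦9, 1↦8, 2↦3, 3↦5, 4↦3, 5↦8, 6↦9, 7↦6, 8↦10, 9↦10, 10↦6]  zeros at y ∈ ∅
  x = 2: [0↦7, 1↦7, 2↦3, 3↦6, 4↦5, 5↦0, 6↦2, 7↦0, 8↦5, 9↦6, 10↦3]  zeros at y ∈ {5, 7}
  x = 3: [0↦3, 1↦4, 2↦1, 3↦5, 4↦5, 5↦1, 6↦4, 7↦3, 8↦9, 9↦0, 10↦9]  zeros at y ∈ {9}
  x = 4: [0↦8, 1↦10, 2↦8, 3↦2, 4↦3, 5↦0, 6↦4, 7↦4, 8↦0, 9↦3, 10↦2]  zeros at y ∈ {5, 8}
  x = 5: [0↦0, 1↦3, 2↦2, 3↦8, 4↦10, 5↦8, 6↦2, 7↦3, 8↦0, 9↦4, 10↦4]  zeros at y ∈ {0, 8}
  x = 6: [0↦1, 1↦5, 2↦5, 3↦1, 4↦4, 5↦3, 6↦9, 7↦0, 8↦9, 9↦3, 10↦4]  zeros at y ∈ {7}
  x = 7: [0↦0, 1↦5, 2↦6, 3↦3, 4↦7, 5↦7, 6↦3, 7↦6, 8↦5, 9↦0, 10↦2]  zeros at y ∈ {0, 9}
  x = 8: [0↦8, 1↦3, 2↦5, 3↦3, 4↦8, 5↦9, 6↦6, 7↦10, 8↦10, 9↦6, 10↦9]  zeros at y ∈ ∅
  x = 9: [0↦3, 1↦10, 2↦2, 3↦1, 4↦7, 5↦9, 6↦7, 7↦1, 8↦2, 9↦10, 10↦3]  zeros at y ∈ ∅
  x = 10: [0↦7, 1↦4, 2↦8, 3↦8, 4↦4, 5↦7, 6↦6, 7↦1, 8↦3, 9↦1, 10↦6]  zeros at y ∈ ∅
Collecting zeros: affine points = {(2, 5), (2, 7), (3, 9), (4, 5), (4, 8), (5, 0), (5, 8), (6, 7), (7, 0), (7, 9)}.
Total count |C(F_11)_aff| = 10.


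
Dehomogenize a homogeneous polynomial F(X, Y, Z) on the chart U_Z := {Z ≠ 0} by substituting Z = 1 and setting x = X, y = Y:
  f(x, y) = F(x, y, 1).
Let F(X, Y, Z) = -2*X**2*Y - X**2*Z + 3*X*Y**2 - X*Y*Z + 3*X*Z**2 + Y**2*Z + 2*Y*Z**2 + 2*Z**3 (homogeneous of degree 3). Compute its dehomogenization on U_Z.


f(x, y) = -2*x**2*y - x**2 + 3*x*y**2 - x*y + 3*x + y**2 + 2*y + 2

On U_Z we set Z = 1. Each monomial c·X^i·Y^j·Z^k in F becomes c·x^i·y^j·1^k = c·x^i·y^j.
Substituting Z = 1: F(X, Y, 1) = -2*x**2*y - x**2 + 3*x*y**2 - x*y + 3*x + y**2 + 2*y + 2.
Note: deg(f) ≤ deg(F) = 3; strict inequality happens when F is divisible by Z (lost terms).


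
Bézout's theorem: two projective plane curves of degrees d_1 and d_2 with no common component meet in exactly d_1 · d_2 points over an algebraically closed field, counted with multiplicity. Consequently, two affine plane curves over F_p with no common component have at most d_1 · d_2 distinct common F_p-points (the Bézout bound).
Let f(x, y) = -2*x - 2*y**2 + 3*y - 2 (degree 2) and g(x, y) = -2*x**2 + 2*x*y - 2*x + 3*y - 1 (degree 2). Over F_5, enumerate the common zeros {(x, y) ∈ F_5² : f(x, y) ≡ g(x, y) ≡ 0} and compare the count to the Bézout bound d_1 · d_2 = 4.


Common zeros: ∅; count = 0; Bézout bound = 4.

deg(f) = 2, deg(g) = 2, so Bézout bound = 4.
Scan x ∈ F_5. For each x, list the y ∈ F_5 with f(x, y) ≡ 0 and those with g(x, y) ≡ 0 (mod 5); the common zeros in that column are the intersection.
  x = 0: f ≡ 0 at y ∈ ∅; g ≡ 0 at y ∈ {2}; common: ∅.
  x = 1: f ≡ 0 at y ∈ ∅; g ≡ 0 at y ∈ {0, 1, 2, 3, 4}; common: ∅.
  x = 2: f ≡ 0 at y ∈ {1, 3}; g ≡ 0 at y ∈ {4}; common: ∅.
  x = 3: f ≡ 0 at y ∈ {2}; g ≡ 0 at y ∈ {0}; common: ∅.
  x = 4: f ≡ 0 at y ∈ {0, 4}; g ≡ 0 at y ∈ {1}; common: ∅.
Collecting: common zeros = ∅, so the count is 0.
Comparison with the Bézout bound: 0 ≤ 4 = deg(f)·deg(g), as expected for curves with no common component (the affine F_5-count falls short of the bound because intersections may lie at infinity, over extension fields, or carry multiplicity).


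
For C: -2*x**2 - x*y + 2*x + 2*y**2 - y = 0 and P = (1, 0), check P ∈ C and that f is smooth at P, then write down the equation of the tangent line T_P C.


Tangent line at P: -2*x - 2*y + 2 = 0.

Step 1: f(1, 0) = 0, so P lies on C.
Step 2: partial derivatives
  f_x(x, y) = -4*x - y + 2, f_y(x, y) = -x + 4*y - 1.
  f_x(P) = -2, f_y(P) = -2 (gradient nonzero, so P is smooth).
Step 3: tangent line at P: -2·(x − 1) + -2·(y − 0) = 0.
Expanding: -2*x - 2*y + 2 = 0.


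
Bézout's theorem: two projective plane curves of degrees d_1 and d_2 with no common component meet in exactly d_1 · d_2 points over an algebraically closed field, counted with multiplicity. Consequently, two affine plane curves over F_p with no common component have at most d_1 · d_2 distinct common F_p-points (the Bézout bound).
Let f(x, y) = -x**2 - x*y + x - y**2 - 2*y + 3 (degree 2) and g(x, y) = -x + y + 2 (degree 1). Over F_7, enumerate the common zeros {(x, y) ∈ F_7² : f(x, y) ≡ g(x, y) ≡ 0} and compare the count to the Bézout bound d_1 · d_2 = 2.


Common zeros: ∅; count = 0; Bézout bound = 2.

deg(f) = 2, deg(g) = 1, so Bézout bound = 2.
Scan x ∈ F_7. For each x, list the y ∈ F_7 with f(x, y) ≡ 0 and those with g(x, y) ≡ 0 (mod 7); the common zeros in that column are the intersection.
  x = 0: f ≡ 0 at y ∈ {1, 4}; g ≡ 0 at y ∈ {5}; common: ∅.
  x = 1: f ≡ 0 at y ∈ {2}; g ≡ 0 at y ∈ {6}; common: ∅.
  x = 2: f ≡ 0 at y ∈ ∅; g ≡ 0 at y ∈ {0}; common: ∅.
  x = 3: f ≡ 0 at y ∈ ∅; g ≡ 0 at y ∈ {1}; common: ∅.
  x = 4: f ≡ 0 at y ∈ {4}; g ≡ 0 at y ∈ {2}; common: ∅.
  x = 5: f ≡ 0 at y ∈ {2, 5}; g ≡ 0 at y ∈ {3}; common: ∅.
  x = 6: f ≡ 0 at y ∈ ∅; g ≡ 0 at y ∈ {4}; common: ∅.
Collecting: common zeros = ∅, so the count is 0.
Comparison with the Bézout bound: 0 ≤ 2 = deg(f)·deg(g), as expected for curves with no common component (the affine F_7-count falls short of the bound because intersections may lie at infinity, over extension fields, or carry multiplicity).
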